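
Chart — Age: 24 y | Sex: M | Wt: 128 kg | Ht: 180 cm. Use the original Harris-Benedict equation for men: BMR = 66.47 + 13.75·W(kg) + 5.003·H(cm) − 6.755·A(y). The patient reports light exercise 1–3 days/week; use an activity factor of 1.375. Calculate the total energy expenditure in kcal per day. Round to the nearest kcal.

Harris-Benedict: BMR = 66.47 + 13.75(128) + 5.003(180) − 6.755(24) = 2564.89 kcal/day.
TEE = BMR × activity factor = 2564.89 × 1.375 = 3526.7238 kcal/day.

3527 kcal per day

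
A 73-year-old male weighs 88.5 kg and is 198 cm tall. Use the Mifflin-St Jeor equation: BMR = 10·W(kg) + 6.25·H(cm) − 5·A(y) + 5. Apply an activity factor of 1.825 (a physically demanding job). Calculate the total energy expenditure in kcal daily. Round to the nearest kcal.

Mifflin-St Jeor (male): BMR = 10(88.5) + 6.25(198) − 5(73) + 5 = 885 + 1237.5 − 365 + 5 = 1762.5 kcal/day.
TEE = BMR × activity factor = 1762.5 × 1.825 = 3216.5625 kcal/day.

3217 kcal daily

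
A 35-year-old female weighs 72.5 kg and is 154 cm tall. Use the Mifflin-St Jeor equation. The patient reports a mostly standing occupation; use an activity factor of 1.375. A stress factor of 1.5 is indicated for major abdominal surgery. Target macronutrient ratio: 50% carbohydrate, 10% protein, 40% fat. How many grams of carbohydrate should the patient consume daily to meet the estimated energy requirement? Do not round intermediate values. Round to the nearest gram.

348 g/day

Mifflin-St Jeor (female): BMR = 10(72.5) + 6.25(154) − 5(35) − 161 = 725 + 962.5 − 175 − 161 = 1351.5 kcal/day.
TEE = 1351.5 × 1.375 = 1858.3125 kcal/day.
With stress factor 1.5: 1858.3125 × 1.5 = 2787.4688 kcal/day.
Carbohydrate energy = 50% × 2787.4688 = 1393.7344 kcal.
Carbohydrate = 1393.7344 ÷ 4 kcal/g = 348.4336 g.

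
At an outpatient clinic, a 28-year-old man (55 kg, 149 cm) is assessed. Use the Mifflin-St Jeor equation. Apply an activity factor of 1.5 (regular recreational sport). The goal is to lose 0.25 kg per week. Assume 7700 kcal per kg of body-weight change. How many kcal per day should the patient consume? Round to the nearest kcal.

1744 kcal per day

Mifflin-St Jeor (male): BMR = 10(55) + 6.25(149) − 5(28) + 5 = 550 + 931.25 − 140 + 5 = 1346.25 kcal/day.
TEE = 1346.25 × 1.5 = 2019.375 kcal/day.
Required daily deficit = 0.25 × 7700 ÷ 7 = 275 kcal/day.
Target intake = 2019.375 − 275 = 1744.375 kcal/day.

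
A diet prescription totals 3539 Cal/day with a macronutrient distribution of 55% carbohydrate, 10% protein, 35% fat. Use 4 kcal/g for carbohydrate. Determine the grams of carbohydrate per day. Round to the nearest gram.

Carbohydrate energy = 55% × 3539 = 1946.45 kcal.
At 4 kcal/g: 1946.45 ÷ 4 = 486.6125 g.

487 g/day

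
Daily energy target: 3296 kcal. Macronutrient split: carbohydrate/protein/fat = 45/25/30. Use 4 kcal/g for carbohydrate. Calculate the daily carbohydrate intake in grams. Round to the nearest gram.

371 g/day

Carbohydrate energy = 45% × 3296 = 1483.2 kcal.
At 4 kcal/g: 1483.2 ÷ 4 = 370.8 g.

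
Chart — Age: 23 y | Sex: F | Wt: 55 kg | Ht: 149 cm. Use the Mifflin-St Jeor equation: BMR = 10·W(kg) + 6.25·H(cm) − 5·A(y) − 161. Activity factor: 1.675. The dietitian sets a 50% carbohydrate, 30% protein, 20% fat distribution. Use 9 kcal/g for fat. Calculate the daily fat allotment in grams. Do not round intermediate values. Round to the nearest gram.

Mifflin-St Jeor (female): BMR = 10(55) + 6.25(149) − 5(23) − 161 = 550 + 931.25 − 115 − 161 = 1205.25 kcal/day.
TEE = 1205.25 × 1.675 = 2018.7938 kcal/day.
Fat energy = 20% × 2018.7938 = 403.7588 kcal.
Fat = 403.7588 ÷ 9 kcal/g = 44.8621 g.

45 g/day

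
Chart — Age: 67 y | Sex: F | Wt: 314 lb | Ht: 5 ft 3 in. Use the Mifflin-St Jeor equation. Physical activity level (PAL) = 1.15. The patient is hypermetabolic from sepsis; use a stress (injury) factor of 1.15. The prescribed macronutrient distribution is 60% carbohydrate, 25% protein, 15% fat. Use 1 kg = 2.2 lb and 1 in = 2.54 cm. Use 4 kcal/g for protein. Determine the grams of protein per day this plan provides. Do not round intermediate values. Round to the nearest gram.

Convert to metric: weight = 314 ÷ 2.2 = 142.7273 kg; height = (5×12 + 3) × 2.54 = 63 × 2.54 = 160.02 cm.
Mifflin-St Jeor (female): BMR = 10(142.7273) + 6.25(160.02) − 5(67) − 161 = 1427.2727 + 1000.125 − 335 − 161 = 1931.3977 kcal/day.
TEE = 1931.3977 × 1.15 = 2221.1074 kcal/day.
With stress factor 1.15: 2221.1074 × 1.15 = 2554.2735 kcal/day.
Protein energy = 25% × 2554.2735 = 638.5684 kcal.
Protein = 638.5684 ÷ 4 kcal/g = 159.6421 g.

160 g/day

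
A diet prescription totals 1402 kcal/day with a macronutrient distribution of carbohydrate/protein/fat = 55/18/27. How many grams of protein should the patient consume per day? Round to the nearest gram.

Protein energy = 18% × 1402 = 252.36 kcal.
At 4 kcal/g: 252.36 ÷ 4 = 63.09 g.

63 g/day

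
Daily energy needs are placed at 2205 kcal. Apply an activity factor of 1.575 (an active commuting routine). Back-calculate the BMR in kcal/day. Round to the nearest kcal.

BMR = TEE ÷ activity factor = 2205 ÷ 1.575 = 1400 kcal/day.

1400 kcal/day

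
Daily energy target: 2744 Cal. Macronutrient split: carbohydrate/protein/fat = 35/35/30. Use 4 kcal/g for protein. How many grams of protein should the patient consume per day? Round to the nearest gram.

240 g/day

Protein energy = 35% × 2744 = 960.4 kcal.
At 4 kcal/g: 960.4 ÷ 4 = 240.1 g.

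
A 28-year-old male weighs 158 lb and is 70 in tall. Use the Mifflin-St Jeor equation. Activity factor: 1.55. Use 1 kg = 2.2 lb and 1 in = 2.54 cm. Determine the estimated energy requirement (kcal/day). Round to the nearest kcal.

2626 kcal/day

Convert to metric: weight = 158 ÷ 2.2 = 71.8182 kg; height = 70 × 2.54 = 177.8 cm.
Mifflin-St Jeor (male): BMR = 10(71.8182) + 6.25(177.8) − 5(28) + 5 = 718.1818 + 1111.25 − 140 + 5 = 1694.4318 kcal/day.
TEE = BMR × activity factor = 1694.4318 × 1.55 = 2626.3693 kcal/day.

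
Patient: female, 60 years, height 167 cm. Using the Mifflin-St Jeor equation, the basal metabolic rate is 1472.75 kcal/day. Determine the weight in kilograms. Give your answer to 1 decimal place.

1472.75 = 10·W + 6.25(167) − 5(60) − 161
10·W = 1472.75 − 582.75 = 890, so W = 89 kg.

89.0 kg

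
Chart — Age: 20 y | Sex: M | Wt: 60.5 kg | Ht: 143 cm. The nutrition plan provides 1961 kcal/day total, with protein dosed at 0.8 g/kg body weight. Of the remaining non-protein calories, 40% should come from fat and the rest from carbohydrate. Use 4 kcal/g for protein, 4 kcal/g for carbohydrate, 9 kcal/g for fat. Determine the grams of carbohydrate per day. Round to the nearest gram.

265 g/day

Protein = 0.8 × 60.5 = 48.4 g → 48.4 × 4 = 193.6 kcal.
Non-protein calories = 1961 − 193.6 = 1767.4 kcal.
Fat: 40% × 1767.4 = 706.96 kcal; carbohydrate: 1060.44 kcal.
Carbohydrate: 1060.44 kcal ÷ 4 kcal/g = 265.11 g.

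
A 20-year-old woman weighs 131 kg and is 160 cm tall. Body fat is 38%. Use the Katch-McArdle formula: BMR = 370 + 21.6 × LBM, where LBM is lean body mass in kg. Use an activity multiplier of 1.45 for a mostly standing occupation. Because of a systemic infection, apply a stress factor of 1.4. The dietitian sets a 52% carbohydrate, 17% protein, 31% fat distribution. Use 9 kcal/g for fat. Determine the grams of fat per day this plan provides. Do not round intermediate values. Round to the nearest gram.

LBM = 131 × (1 − 0.38) = 81.22 kg. Katch-McArdle: BMR = 370 + 21.6 × 81.22 = 2124.352 kcal/day.
TEE = 2124.352 × 1.45 = 3080.3104 kcal/day.
With stress factor 1.4: 3080.3104 × 1.4 = 4312.4346 kcal/day.
Fat energy = 31% × 4312.4346 = 1336.8547 kcal.
Fat = 1336.8547 ÷ 9 kcal/g = 148.5394 g.

149 g/day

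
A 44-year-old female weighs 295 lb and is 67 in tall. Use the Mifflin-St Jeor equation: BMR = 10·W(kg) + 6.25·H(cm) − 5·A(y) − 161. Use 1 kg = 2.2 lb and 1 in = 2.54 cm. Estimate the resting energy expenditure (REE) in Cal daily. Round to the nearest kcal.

2024 Cal daily

Convert to metric: weight = 295 ÷ 2.2 = 134.0909 kg; height = 67 × 2.54 = 170.18 cm.
Mifflin-St Jeor (female): BMR = 10(134.0909) + 6.25(170.18) − 5(44) − 161 = 1340.9091 + 1063.625 − 220 − 161 = 2023.5341 kcal/day.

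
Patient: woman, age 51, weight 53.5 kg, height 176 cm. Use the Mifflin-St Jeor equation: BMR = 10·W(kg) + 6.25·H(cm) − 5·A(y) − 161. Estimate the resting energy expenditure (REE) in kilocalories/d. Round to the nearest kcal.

Mifflin-St Jeor (female): BMR = 10(53.5) + 6.25(176) − 5(51) − 161 = 535 + 1100 − 255 − 161 = 1219 kcal/day.

1219 kilocalories/d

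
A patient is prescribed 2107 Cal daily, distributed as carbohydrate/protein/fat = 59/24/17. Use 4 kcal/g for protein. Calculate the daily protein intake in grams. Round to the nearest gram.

Protein energy = 24% × 2107 = 505.68 kcal.
At 4 kcal/g: 505.68 ÷ 4 = 126.42 g.

126 g/day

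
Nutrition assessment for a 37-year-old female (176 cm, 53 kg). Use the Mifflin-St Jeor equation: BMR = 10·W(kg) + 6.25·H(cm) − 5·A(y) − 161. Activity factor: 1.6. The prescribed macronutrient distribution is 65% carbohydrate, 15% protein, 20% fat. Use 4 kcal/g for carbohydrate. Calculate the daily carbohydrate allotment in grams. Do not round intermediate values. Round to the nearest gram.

Mifflin-St Jeor (female): BMR = 10(53) + 6.25(176) − 5(37) − 161 = 530 + 1100 − 185 − 161 = 1284 kcal/day.
TEE = 1284 × 1.6 = 2054.4 kcal/day.
Carbohydrate energy = 65% × 2054.4 = 1335.36 kcal.
Carbohydrate = 1335.36 ÷ 4 kcal/g = 333.84 g.

334 g/day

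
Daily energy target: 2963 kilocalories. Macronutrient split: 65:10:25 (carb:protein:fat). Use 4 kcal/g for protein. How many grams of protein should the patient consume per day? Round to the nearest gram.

Protein energy = 10% × 2963 = 296.3 kcal.
At 4 kcal/g: 296.3 ÷ 4 = 74.075 g.

74 g/day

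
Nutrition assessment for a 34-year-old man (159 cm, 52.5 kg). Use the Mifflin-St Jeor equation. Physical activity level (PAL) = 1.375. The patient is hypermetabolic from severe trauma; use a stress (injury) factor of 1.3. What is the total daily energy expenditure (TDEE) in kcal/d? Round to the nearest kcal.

Mifflin-St Jeor (male): BMR = 10(52.5) + 6.25(159) − 5(34) + 5 = 525 + 993.75 − 170 + 5 = 1353.75 kcal/day.
TEE = BMR × activity factor = 1353.75 × 1.375 = 1861.4063 kcal/day.
Apply stress factor: 1861.4063 × 1.3 = 2419.8281 kcal/day.

2420 kcal/d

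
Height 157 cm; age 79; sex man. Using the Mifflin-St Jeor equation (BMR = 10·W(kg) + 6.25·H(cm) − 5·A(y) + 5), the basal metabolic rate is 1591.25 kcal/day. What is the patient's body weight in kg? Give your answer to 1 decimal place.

100.0 kg

1591.25 = 10·W + 6.25(157) − 5(79) + 5
10·W = 1591.25 − 591.25 = 1000, so W = 100 kg.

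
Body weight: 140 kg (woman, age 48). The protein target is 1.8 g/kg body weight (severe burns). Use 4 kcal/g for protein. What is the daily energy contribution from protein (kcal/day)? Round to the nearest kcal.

1008 kcal/day

Protein = 1.8 g/kg × 140 kg = 252 g/day.
Protein energy = 252 g × 4 kcal/g = 1008 kcal/day.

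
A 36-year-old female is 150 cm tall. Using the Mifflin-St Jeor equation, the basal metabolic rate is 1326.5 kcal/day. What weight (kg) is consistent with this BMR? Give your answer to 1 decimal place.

1326.5 = 10·W + 6.25(150) − 5(36) − 161
10·W = 1326.5 − 596.5 = 730, so W = 73 kg.

73.0 kg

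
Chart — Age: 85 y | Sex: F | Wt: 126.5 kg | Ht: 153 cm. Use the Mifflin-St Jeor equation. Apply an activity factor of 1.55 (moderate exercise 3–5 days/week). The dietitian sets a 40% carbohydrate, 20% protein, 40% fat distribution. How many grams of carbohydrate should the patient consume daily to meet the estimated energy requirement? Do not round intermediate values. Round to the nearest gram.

253 g/day

Mifflin-St Jeor (female): BMR = 10(126.5) + 6.25(153) − 5(85) − 161 = 1265 + 956.25 − 425 − 161 = 1635.25 kcal/day.
TEE = 1635.25 × 1.55 = 2534.6375 kcal/day.
Carbohydrate energy = 40% × 2534.6375 = 1013.855 kcal.
Carbohydrate = 1013.855 ÷ 4 kcal/g = 253.4638 g.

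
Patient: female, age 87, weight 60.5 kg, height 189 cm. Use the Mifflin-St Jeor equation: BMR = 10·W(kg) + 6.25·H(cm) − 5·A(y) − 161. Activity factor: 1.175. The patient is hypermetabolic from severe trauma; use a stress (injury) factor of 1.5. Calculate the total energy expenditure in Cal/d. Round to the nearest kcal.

2098 Cal/d

Mifflin-St Jeor (female): BMR = 10(60.5) + 6.25(189) − 5(87) − 161 = 605 + 1181.25 − 435 − 161 = 1190.25 kcal/day.
TEE = BMR × activity factor = 1190.25 × 1.175 = 1398.5438 kcal/day.
Apply stress factor: 1398.5438 × 1.5 = 2097.8156 kcal/day.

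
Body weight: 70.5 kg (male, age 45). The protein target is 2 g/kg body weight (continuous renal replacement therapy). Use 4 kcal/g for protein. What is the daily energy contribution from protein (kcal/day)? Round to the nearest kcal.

Protein = 2 g/kg × 70.5 kg = 141 g/day.
Protein energy = 141 g × 4 kcal/g = 564 kcal/day.

564 kcal/day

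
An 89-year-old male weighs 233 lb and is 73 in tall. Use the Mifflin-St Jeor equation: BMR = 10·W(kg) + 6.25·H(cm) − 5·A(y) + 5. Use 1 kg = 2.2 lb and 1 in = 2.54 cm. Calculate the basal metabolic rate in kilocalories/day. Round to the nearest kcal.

Convert to metric: weight = 233 ÷ 2.2 = 105.9091 kg; height = 73 × 2.54 = 185.42 cm.
Mifflin-St Jeor (male): BMR = 10(105.9091) + 6.25(185.42) − 5(89) + 5 = 1059.0909 + 1158.875 − 445 + 5 = 1777.9659 kcal/day.

1778 kilocalories/day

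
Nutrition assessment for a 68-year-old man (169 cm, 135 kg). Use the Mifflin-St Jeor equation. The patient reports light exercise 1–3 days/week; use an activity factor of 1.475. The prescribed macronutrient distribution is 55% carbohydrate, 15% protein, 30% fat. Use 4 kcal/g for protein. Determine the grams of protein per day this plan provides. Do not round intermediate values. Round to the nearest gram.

Mifflin-St Jeor (male): BMR = 10(135) + 6.25(169) − 5(68) + 5 = 1350 + 1056.25 − 340 + 5 = 2071.25 kcal/day.
TEE = 2071.25 × 1.475 = 3055.0938 kcal/day.
Protein energy = 15% × 3055.0938 = 458.2641 kcal.
Protein = 458.2641 ÷ 4 kcal/g = 114.566 g.

115 g/day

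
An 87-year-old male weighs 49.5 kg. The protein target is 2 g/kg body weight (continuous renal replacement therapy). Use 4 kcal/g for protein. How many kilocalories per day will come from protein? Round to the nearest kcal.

396 kcal/day

Protein = 2 g/kg × 49.5 kg = 99 g/day.
Protein energy = 99 g × 4 kcal/g = 396 kcal/day.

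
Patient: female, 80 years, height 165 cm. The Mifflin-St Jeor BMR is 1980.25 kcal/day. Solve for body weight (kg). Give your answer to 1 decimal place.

1980.25 = 10·W + 6.25(165) − 5(80) − 161
10·W = 1980.25 − 470.25 = 1510, so W = 151 kg.

151.0 kg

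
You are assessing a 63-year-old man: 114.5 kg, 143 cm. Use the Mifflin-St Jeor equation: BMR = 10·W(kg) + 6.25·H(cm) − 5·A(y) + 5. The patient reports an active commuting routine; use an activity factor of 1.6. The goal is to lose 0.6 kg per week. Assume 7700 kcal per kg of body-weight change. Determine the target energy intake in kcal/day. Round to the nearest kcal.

2106 kcal/day

Mifflin-St Jeor (male): BMR = 10(114.5) + 6.25(143) − 5(63) + 5 = 1145 + 893.75 − 315 + 5 = 1728.75 kcal/day.
TEE = 1728.75 × 1.6 = 2766 kcal/day.
Required daily deficit = 0.6 × 7700 ÷ 7 = 660 kcal/day.
Target intake = 2766 − 660 = 2106 kcal/day.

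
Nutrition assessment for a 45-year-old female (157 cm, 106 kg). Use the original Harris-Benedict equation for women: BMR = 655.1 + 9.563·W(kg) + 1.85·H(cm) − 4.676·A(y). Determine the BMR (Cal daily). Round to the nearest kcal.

Harris-Benedict: BMR = 655.1 + 9.563(106) + 1.85(157) − 4.676(45) = 1748.808 kcal/day.

1749 Cal daily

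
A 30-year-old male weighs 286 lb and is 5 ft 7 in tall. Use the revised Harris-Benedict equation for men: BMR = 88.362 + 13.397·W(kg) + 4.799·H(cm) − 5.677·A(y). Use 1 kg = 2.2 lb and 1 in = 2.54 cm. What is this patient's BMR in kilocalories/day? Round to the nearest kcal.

2476 kilocalories/day

Convert to metric: weight = 286 ÷ 2.2 = 130 kg; height = (5×12 + 7) × 2.54 = 67 × 2.54 = 170.18 cm.
Harris-Benedict: BMR = 88.362 + 13.397(130) + 4.799(170.18) − 5.677(30) = 2476.3558 kcal/day.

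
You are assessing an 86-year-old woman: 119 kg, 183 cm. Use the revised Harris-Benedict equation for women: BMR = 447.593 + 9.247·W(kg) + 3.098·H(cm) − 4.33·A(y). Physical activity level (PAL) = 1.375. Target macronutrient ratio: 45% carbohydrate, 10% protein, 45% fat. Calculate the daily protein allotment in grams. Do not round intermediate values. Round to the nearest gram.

Harris-Benedict: BMR = 447.593 + 9.247(119) + 3.098(183) − 4.33(86) = 1742.54 kcal/day.
TEE = 1742.54 × 1.375 = 2395.9925 kcal/day.
Protein energy = 10% × 2395.9925 = 239.5993 kcal.
Protein = 239.5993 ÷ 4 kcal/g = 59.8998 g.

60 g/day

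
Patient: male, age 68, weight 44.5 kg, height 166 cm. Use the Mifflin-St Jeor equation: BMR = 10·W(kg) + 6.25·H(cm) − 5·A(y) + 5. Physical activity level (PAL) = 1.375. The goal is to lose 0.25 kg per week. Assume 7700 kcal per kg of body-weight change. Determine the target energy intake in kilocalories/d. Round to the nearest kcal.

Mifflin-St Jeor (male): BMR = 10(44.5) + 6.25(166) − 5(68) + 5 = 445 + 1037.5 − 340 + 5 = 1147.5 kcal/day.
TEE = 1147.5 × 1.375 = 1577.8125 kcal/day.
Required daily deficit = 0.25 × 7700 ÷ 7 = 275 kcal/day.
Target intake = 1577.8125 − 275 = 1302.8125 kcal/day.

1303 kilocalories/d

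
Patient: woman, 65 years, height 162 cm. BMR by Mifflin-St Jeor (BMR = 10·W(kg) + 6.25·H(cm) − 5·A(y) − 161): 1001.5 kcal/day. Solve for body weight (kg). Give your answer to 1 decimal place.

47.5 kg

1001.5 = 10·W + 6.25(162) − 5(65) − 161
10·W = 1001.5 − 526.5 = 475, so W = 47.5 kg.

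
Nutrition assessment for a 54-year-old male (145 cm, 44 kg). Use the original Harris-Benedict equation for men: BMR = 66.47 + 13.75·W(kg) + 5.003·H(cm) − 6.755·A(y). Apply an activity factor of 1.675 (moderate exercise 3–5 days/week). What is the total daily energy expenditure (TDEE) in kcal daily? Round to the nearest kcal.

1729 kcal daily

Harris-Benedict: BMR = 66.47 + 13.75(44) + 5.003(145) − 6.755(54) = 1032.135 kcal/day.
TEE = BMR × activity factor = 1032.135 × 1.675 = 1728.8261 kcal/day.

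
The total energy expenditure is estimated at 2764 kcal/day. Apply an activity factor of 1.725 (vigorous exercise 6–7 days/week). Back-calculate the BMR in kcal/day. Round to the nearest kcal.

1602 kcal/day

BMR = TEE ÷ activity factor = 2764 ÷ 1.725 = 1602.3188 kcal/day.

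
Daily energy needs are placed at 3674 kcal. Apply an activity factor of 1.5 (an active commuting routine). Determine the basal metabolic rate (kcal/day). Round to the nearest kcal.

2449 kcal/day

BMR = TEE ÷ activity factor = 3674 ÷ 1.5 = 2449.3333 kcal/day.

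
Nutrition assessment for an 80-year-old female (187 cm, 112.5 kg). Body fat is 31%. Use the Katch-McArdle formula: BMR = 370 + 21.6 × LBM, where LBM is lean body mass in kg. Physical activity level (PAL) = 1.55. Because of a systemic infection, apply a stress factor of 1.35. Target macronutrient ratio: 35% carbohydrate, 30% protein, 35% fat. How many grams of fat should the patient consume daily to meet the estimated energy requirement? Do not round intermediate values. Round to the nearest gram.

LBM = 112.5 × (1 − 0.31) = 77.625 kg. Katch-McArdle: BMR = 370 + 21.6 × 77.625 = 2046.7 kcal/day.
TEE = 2046.7 × 1.55 = 3172.385 kcal/day.
With stress factor 1.35: 3172.385 × 1.35 = 4282.7198 kcal/day.
Fat energy = 35% × 4282.7198 = 1498.9519 kcal.
Fat = 1498.9519 ÷ 9 kcal/g = 166.5502 g.

167 g/day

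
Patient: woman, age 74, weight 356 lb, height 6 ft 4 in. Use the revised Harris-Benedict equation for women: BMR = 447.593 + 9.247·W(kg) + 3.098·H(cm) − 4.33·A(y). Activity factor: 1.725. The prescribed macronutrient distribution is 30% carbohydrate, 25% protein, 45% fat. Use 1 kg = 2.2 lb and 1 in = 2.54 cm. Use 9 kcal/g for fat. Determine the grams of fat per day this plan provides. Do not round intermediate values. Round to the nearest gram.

Convert to metric: weight = 356 ÷ 2.2 = 161.8182 kg; height = (6×12 + 4) × 2.54 = 76 × 2.54 = 193.04 cm.
Harris-Benedict: BMR = 447.593 + 9.247(161.8182) + 3.098(193.04) − 4.33(74) = 2221.5436 kcal/day.
TEE = 2221.5436 × 1.725 = 3832.1628 kcal/day.
Fat energy = 45% × 3832.1628 = 1724.4733 kcal.
Fat = 1724.4733 ÷ 9 kcal/g = 191.6081 g.

192 g/day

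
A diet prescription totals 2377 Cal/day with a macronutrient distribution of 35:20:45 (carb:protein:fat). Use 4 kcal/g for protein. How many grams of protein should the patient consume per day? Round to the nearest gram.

119 g/day

Protein energy = 20% × 2377 = 475.4 kcal.
At 4 kcal/g: 475.4 ÷ 4 = 118.85 g.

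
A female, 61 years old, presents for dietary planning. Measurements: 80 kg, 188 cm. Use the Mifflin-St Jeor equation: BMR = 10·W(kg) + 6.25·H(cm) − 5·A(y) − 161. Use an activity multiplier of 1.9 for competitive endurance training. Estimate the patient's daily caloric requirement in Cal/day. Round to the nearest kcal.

Mifflin-St Jeor (female): BMR = 10(80) + 6.25(188) − 5(61) − 161 = 800 + 1175 − 305 − 161 = 1509 kcal/day.
TEE = BMR × activity factor = 1509 × 1.9 = 2867.1 kcal/day.

2867 Cal/day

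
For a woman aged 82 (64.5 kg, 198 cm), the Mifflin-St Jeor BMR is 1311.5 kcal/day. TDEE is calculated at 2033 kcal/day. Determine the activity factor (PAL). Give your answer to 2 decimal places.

Activity factor = TEE ÷ BMR = 2033 ÷ 1311.5 = 1.55.

1.55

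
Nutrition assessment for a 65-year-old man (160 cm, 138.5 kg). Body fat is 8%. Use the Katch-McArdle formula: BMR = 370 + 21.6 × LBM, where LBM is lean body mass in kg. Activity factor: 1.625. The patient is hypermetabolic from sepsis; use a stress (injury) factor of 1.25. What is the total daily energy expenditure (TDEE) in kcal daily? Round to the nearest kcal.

LBM = 138.5 × (1 − 0.08) = 127.42 kg. Katch-McArdle: BMR = 370 + 21.6 × 127.42 = 3122.272 kcal/day.
TEE = BMR × activity factor = 3122.272 × 1.625 = 5073.692 kcal/day.
Apply stress factor: 5073.692 × 1.25 = 6342.115 kcal/day.

6342 kcal daily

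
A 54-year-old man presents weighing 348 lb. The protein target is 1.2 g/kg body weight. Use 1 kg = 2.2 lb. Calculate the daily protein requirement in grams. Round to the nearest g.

190 g/day

Weight in kg = 348 ÷ 2.2 = 158.1818 kg.
Protein = 1.2 g/kg × 158.1818 kg = 189.8182 g/day.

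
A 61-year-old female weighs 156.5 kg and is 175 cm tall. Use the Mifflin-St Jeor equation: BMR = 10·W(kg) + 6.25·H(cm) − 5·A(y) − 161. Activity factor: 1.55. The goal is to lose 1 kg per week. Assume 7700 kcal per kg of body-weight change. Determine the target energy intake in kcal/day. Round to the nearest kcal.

Mifflin-St Jeor (female): BMR = 10(156.5) + 6.25(175) − 5(61) − 161 = 1565 + 1093.75 − 305 − 161 = 2192.75 kcal/day.
TEE = 2192.75 × 1.55 = 3398.7625 kcal/day.
Required daily deficit = 1 × 7700 ÷ 7 = 1100 kcal/day.
Target intake = 3398.7625 − 1100 = 2298.7625 kcal/day.

2299 kcal/day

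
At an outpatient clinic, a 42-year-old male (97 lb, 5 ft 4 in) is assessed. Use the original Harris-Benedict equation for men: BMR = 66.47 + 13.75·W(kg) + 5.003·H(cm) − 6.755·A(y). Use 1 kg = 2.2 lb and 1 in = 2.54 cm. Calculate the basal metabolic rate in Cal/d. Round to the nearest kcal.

1202 Cal/d

Convert to metric: weight = 97 ÷ 2.2 = 44.0909 kg; height = (5×12 + 4) × 2.54 = 64 × 2.54 = 162.56 cm.
Harris-Benedict: BMR = 66.47 + 13.75(44.0909) + 5.003(162.56) − 6.755(42) = 1202.2977 kcal/day.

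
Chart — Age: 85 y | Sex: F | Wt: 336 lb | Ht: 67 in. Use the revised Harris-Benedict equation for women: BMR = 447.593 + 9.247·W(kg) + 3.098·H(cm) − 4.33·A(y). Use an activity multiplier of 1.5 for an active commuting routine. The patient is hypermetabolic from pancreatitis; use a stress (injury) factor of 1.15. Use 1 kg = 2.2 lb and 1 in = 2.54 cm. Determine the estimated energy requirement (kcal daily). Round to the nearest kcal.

Convert to metric: weight = 336 ÷ 2.2 = 152.7273 kg; height = 67 × 2.54 = 170.18 cm.
Harris-Benedict: BMR = 447.593 + 9.247(152.7273) + 3.098(170.18) − 4.33(85) = 2019.0297 kcal/day.
TEE = BMR × activity factor = 2019.0297 × 1.5 = 3028.5446 kcal/day.
Apply stress factor: 3028.5446 × 1.15 = 3482.8263 kcal/day.

3483 kcal daily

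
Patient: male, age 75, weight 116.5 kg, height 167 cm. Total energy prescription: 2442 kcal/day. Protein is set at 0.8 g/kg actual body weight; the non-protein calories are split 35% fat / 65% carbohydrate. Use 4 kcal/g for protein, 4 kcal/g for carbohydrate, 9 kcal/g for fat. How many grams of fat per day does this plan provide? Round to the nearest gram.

80 g/day

Protein = 0.8 × 116.5 = 93.2 g → 93.2 × 4 = 372.8 kcal.
Non-protein calories = 2442 − 372.8 = 2069.2 kcal.
Fat: 35% × 2069.2 = 724.22 kcal; carbohydrate: 1344.98 kcal.
Fat: 724.22 kcal ÷ 9 kcal/g = 80.4689 g.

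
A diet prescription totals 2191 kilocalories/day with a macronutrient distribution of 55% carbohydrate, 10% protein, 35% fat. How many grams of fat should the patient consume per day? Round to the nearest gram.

85 g/day

Fat energy = 35% × 2191 = 766.85 kcal.
At 9 kcal/g: 766.85 ÷ 9 = 85.2056 g.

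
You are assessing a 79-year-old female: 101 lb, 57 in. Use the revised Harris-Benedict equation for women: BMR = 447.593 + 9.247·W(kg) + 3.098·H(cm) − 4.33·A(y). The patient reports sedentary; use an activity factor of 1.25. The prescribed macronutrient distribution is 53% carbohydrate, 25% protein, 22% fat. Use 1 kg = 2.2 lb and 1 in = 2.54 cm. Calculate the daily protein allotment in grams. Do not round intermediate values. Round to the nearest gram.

76 g/day

Convert to metric: weight = 101 ÷ 2.2 = 45.9091 kg; height = 57 × 2.54 = 144.78 cm.
Harris-Benedict: BMR = 447.593 + 9.247(45.9091) + 3.098(144.78) − 4.33(79) = 978.5728 kcal/day.
TEE = 978.5728 × 1.25 = 1223.216 kcal/day.
Protein energy = 25% × 1223.216 = 305.804 kcal.
Protein = 305.804 ÷ 4 kcal/g = 76.451 g.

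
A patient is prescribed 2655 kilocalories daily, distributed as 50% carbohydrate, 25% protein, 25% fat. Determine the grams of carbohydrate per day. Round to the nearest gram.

Carbohydrate energy = 50% × 2655 = 1327.5 kcal.
At 4 kcal/g: 1327.5 ÷ 4 = 331.875 g.

332 g/day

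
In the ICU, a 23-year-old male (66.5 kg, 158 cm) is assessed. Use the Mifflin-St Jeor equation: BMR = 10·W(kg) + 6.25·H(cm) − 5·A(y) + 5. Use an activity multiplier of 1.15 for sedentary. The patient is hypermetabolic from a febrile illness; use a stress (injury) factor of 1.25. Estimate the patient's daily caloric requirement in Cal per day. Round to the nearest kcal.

2217 Cal per day

Mifflin-St Jeor (male): BMR = 10(66.5) + 6.25(158) − 5(23) + 5 = 665 + 987.5 − 115 + 5 = 1542.5 kcal/day.
TEE = BMR × activity factor = 1542.5 × 1.15 = 1773.875 kcal/day.
Apply stress factor: 1773.875 × 1.25 = 2217.3438 kcal/day.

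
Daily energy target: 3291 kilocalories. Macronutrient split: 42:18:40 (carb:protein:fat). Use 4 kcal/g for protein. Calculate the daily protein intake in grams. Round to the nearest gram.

148 g/day

Protein energy = 18% × 3291 = 592.38 kcal.
At 4 kcal/g: 592.38 ÷ 4 = 148.095 g.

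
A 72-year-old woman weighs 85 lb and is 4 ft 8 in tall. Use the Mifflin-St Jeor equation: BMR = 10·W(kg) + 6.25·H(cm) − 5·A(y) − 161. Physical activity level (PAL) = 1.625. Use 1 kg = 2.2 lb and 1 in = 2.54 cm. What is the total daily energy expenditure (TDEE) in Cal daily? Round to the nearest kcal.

1226 Cal daily

Convert to metric: weight = 85 ÷ 2.2 = 38.6364 kg; height = (4×12 + 8) × 2.54 = 56 × 2.54 = 142.24 cm.
Mifflin-St Jeor (female): BMR = 10(38.6364) + 6.25(142.24) − 5(72) − 161 = 386.3636 + 889 − 360 − 161 = 754.3636 kcal/day.
TEE = BMR × activity factor = 754.3636 × 1.625 = 1225.8409 kcal/day.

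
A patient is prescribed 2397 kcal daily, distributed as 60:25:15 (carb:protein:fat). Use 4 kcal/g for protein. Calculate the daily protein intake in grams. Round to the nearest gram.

150 g/day

Protein energy = 25% × 2397 = 599.25 kcal.
At 4 kcal/g: 599.25 ÷ 4 = 149.8125 g.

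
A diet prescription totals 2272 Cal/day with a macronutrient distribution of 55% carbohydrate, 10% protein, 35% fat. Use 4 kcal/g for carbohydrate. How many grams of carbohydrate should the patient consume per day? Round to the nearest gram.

Carbohydrate energy = 55% × 2272 = 1249.6 kcal.
At 4 kcal/g: 1249.6 ÷ 4 = 312.4 g.

312 g/day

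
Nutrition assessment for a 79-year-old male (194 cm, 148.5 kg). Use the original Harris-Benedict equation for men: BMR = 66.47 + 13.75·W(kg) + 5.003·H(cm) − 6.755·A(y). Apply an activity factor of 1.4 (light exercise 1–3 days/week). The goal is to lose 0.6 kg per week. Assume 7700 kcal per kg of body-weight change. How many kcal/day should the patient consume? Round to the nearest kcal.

Harris-Benedict: BMR = 66.47 + 13.75(148.5) + 5.003(194) − 6.755(79) = 2545.282 kcal/day.
TEE = 2545.282 × 1.4 = 3563.3948 kcal/day.
Required daily deficit = 0.6 × 7700 ÷ 7 = 660 kcal/day.
Target intake = 3563.3948 − 660 = 2903.3948 kcal/day.

2903 kcal/day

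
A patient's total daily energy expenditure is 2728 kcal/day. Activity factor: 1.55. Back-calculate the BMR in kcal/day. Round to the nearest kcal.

BMR = TEE ÷ activity factor = 2728 ÷ 1.55 = 1760 kcal/day.

1760 kcal/day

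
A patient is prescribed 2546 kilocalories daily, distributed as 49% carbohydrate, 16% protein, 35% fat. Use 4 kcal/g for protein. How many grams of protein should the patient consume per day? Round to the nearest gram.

Protein energy = 16% × 2546 = 407.36 kcal.
At 4 kcal/g: 407.36 ÷ 4 = 101.84 g.

102 g/day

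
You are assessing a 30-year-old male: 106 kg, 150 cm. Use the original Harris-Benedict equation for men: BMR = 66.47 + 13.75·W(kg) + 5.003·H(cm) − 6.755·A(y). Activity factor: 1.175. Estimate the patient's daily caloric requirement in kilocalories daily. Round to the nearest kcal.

Harris-Benedict: BMR = 66.47 + 13.75(106) + 5.003(150) − 6.755(30) = 2071.77 kcal/day.
TEE = BMR × activity factor = 2071.77 × 1.175 = 2434.3298 kcal/day.

2434 kilocalories daily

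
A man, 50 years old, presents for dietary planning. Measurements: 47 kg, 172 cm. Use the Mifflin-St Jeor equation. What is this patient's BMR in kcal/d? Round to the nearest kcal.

1300 kcal/d

Mifflin-St Jeor (male): BMR = 10(47) + 6.25(172) − 5(50) + 5 = 470 + 1075 − 250 + 5 = 1300 kcal/day.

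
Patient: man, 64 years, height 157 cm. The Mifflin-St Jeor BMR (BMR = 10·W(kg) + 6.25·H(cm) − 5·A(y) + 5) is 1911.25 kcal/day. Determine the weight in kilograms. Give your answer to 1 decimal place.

1911.25 = 10·W + 6.25(157) − 5(64) + 5
10·W = 1911.25 − 666.25 = 1245, so W = 124.5 kg.

124.5 kg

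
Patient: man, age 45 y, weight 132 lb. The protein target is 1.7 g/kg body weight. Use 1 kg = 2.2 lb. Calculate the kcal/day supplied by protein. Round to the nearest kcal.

Weight in kg = 132 ÷ 2.2 = 60 kg.
Protein = 1.7 g/kg × 60 kg = 102 g/day.
Protein energy = 102 g × 4 kcal/g = 408 kcal/day.

408 kcal/day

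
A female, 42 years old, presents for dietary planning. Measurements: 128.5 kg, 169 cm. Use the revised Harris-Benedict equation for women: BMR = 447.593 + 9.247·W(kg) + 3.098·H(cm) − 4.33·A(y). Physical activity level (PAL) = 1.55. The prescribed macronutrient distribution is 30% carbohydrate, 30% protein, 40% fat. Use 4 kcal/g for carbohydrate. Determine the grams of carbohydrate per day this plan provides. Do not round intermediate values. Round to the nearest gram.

230 g/day

Harris-Benedict: BMR = 447.593 + 9.247(128.5) + 3.098(169) − 4.33(42) = 1977.5345 kcal/day.
TEE = 1977.5345 × 1.55 = 3065.1785 kcal/day.
Carbohydrate energy = 30% × 3065.1785 = 919.5535 kcal.
Carbohydrate = 919.5535 ÷ 4 kcal/g = 229.8884 g.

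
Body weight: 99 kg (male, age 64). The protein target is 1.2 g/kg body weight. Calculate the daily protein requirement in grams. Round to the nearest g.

119 g/day

Protein = 1.2 g/kg × 99 kg = 118.8 g/day.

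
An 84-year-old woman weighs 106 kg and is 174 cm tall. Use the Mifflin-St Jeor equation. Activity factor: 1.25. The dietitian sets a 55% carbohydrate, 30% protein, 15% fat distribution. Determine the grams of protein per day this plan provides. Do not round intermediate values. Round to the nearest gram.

Mifflin-St Jeor (female): BMR = 10(106) + 6.25(174) − 5(84) − 161 = 1060 + 1087.5 − 420 − 161 = 1566.5 kcal/day.
TEE = 1566.5 × 1.25 = 1958.125 kcal/day.
Protein energy = 30% × 1958.125 = 587.4375 kcal.
Protein = 587.4375 ÷ 4 kcal/g = 146.8594 g.

147 g/day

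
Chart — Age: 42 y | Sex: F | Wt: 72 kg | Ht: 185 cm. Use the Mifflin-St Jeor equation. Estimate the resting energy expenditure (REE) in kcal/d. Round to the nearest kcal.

Mifflin-St Jeor (female): BMR = 10(72) + 6.25(185) − 5(42) − 161 = 720 + 1156.25 − 210 − 161 = 1505.25 kcal/day.

1505 kcal/d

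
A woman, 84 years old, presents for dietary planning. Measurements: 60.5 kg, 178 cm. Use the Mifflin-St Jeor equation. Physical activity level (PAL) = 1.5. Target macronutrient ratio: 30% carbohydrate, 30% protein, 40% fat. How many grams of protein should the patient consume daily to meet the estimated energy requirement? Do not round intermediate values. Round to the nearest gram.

128 g/day

Mifflin-St Jeor (female): BMR = 10(60.5) + 6.25(178) − 5(84) − 161 = 605 + 1112.5 − 420 − 161 = 1136.5 kcal/day.
TEE = 1136.5 × 1.5 = 1704.75 kcal/day.
Protein energy = 30% × 1704.75 = 511.425 kcal.
Protein = 511.425 ÷ 4 kcal/g = 127.8563 g.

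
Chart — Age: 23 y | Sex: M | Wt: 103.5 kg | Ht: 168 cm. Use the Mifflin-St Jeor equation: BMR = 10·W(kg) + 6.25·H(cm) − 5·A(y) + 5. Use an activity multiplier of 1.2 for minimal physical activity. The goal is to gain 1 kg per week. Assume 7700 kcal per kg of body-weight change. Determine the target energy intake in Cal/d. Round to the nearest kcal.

Mifflin-St Jeor (male): BMR = 10(103.5) + 6.25(168) − 5(23) + 5 = 1035 + 1050 − 115 + 5 = 1975 kcal/day.
TEE = 1975 × 1.2 = 2370 kcal/day.
Required daily surplus = 1 × 7700 ÷ 7 = 1100 kcal/day.
Target intake = 2370 + 1100 = 3470 kcal/day.

3470 Cal/d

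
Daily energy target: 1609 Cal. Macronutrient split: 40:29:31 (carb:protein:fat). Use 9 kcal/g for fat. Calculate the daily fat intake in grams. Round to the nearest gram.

55 g/day

Fat energy = 31% × 1609 = 498.79 kcal.
At 9 kcal/g: 498.79 ÷ 9 = 55.4211 g.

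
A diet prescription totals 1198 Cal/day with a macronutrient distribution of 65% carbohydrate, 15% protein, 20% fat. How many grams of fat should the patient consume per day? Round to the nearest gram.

Fat energy = 20% × 1198 = 239.6 kcal.
At 9 kcal/g: 239.6 ÷ 9 = 26.6222 g.

27 g/day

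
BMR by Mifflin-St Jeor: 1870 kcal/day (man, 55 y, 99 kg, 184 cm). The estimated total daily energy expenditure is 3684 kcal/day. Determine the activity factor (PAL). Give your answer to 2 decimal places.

1.97

Activity factor = TEE ÷ BMR = 3684 ÷ 1870 = 1.97.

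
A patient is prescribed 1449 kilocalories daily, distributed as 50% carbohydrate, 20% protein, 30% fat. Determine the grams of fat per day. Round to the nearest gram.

48 g/day

Fat energy = 30% × 1449 = 434.7 kcal.
At 9 kcal/g: 434.7 ÷ 9 = 48.3 g.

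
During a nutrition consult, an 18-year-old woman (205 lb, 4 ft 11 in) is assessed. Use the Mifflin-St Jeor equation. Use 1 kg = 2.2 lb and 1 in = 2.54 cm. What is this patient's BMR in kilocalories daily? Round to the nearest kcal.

Convert to metric: weight = 205 ÷ 2.2 = 93.1818 kg; height = (4×12 + 11) × 2.54 = 59 × 2.54 = 149.86 cm.
Mifflin-St Jeor (female): BMR = 10(93.1818) + 6.25(149.86) − 5(18) − 161 = 931.8182 + 936.625 − 90 − 161 = 1617.4432 kcal/day.

1617 kilocalories daily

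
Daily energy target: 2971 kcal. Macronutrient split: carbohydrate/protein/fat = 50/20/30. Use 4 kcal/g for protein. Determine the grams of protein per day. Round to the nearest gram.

Protein energy = 20% × 2971 = 594.2 kcal.
At 4 kcal/g: 594.2 ÷ 4 = 148.55 g.

149 g/day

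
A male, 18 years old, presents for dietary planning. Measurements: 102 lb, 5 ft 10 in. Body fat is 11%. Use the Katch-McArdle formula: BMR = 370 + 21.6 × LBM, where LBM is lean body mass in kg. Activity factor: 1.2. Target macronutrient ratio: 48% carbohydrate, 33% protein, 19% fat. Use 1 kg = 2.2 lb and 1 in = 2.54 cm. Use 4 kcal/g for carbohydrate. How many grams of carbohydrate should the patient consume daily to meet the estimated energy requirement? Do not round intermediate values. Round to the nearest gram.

Convert to metric: weight = 102 ÷ 2.2 = 46.3636 kg; height = (5×12 + 10) × 2.54 = 70 × 2.54 = 177.8 cm.
LBM = 46.3636 × (1 − 0.11) = 41.2636 kg. Katch-McArdle: BMR = 370 + 21.6 × 41.2636 = 1261.2945 kcal/day.
TEE = 1261.2945 × 1.2 = 1513.5535 kcal/day.
Carbohydrate energy = 48% × 1513.5535 = 726.5057 kcal.
Carbohydrate = 726.5057 ÷ 4 kcal/g = 181.6264 g.

182 g/day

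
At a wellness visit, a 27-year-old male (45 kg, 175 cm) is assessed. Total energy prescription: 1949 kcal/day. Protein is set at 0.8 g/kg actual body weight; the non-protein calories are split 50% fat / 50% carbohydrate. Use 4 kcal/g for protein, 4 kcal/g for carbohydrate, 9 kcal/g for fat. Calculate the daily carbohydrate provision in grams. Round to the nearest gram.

Protein = 0.8 × 45 = 36 g → 36 × 4 = 144 kcal.
Non-protein calories = 1949 − 144 = 1805 kcal.
Fat: 50% × 1805 = 902.5 kcal; carbohydrate: 902.5 kcal.
Carbohydrate: 902.5 kcal ÷ 4 kcal/g = 225.625 g.

226 g/day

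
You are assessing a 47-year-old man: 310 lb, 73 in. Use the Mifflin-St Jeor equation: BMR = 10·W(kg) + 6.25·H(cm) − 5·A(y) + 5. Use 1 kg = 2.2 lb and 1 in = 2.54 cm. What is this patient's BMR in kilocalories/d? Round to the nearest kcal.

Convert to metric: weight = 310 ÷ 2.2 = 140.9091 kg; height = 73 × 2.54 = 185.42 cm.
Mifflin-St Jeor (male): BMR = 10(140.9091) + 6.25(185.42) − 5(47) + 5 = 1409.0909 + 1158.875 − 235 + 5 = 2337.9659 kcal/day.

2338 kilocalories/d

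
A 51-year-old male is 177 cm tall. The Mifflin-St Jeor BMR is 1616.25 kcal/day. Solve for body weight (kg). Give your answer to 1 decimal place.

1616.25 = 10·W + 6.25(177) − 5(51) + 5
10·W = 1616.25 − 856.25 = 760, so W = 76 kg.

76.0 kg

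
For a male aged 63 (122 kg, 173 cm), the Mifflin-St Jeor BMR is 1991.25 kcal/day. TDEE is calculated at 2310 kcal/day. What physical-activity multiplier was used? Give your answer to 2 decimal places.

Activity factor = TEE ÷ BMR = 2310 ÷ 1991.25 = 1.16.

1.16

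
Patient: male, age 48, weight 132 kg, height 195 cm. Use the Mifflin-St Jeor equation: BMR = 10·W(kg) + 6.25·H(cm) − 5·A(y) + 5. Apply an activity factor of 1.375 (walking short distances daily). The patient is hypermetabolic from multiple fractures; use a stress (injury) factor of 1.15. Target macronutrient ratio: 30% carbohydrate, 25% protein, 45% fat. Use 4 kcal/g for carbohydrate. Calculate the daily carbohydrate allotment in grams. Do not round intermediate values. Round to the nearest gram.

273 g/day

Mifflin-St Jeor (male): BMR = 10(132) + 6.25(195) − 5(48) + 5 = 1320 + 1218.75 − 240 + 5 = 2303.75 kcal/day.
TEE = 2303.75 × 1.375 = 3167.6563 kcal/day.
With stress factor 1.15: 3167.6563 × 1.15 = 3642.8047 kcal/day.
Carbohydrate energy = 30% × 3642.8047 = 1092.8414 kcal.
Carbohydrate = 1092.8414 ÷ 4 kcal/g = 273.2104 g.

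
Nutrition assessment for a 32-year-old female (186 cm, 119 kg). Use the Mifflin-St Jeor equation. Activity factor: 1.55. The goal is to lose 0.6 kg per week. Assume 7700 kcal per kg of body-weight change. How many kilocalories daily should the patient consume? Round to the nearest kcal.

Mifflin-St Jeor (female): BMR = 10(119) + 6.25(186) − 5(32) − 161 = 1190 + 1162.5 − 160 − 161 = 2031.5 kcal/day.
TEE = 2031.5 × 1.55 = 3148.825 kcal/day.
Required daily deficit = 0.6 × 7700 ÷ 7 = 660 kcal/day.
Target intake = 3148.825 − 660 = 2488.825 kcal/day.

2489 kilocalories daily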